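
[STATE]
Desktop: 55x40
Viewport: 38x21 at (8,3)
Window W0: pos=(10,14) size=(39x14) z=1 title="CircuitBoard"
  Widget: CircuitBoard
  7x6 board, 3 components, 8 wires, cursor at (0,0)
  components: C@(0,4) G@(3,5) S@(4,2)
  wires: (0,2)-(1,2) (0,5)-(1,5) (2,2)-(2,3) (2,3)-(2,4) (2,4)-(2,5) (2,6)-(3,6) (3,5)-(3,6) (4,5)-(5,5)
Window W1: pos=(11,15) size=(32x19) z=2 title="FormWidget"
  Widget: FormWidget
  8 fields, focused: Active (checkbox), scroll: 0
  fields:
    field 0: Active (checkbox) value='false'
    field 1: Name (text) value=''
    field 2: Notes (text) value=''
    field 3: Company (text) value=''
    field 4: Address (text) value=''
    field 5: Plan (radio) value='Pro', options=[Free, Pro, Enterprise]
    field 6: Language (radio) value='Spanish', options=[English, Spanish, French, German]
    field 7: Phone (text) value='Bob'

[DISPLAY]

                                      
                                      
                                      
                                      
                                      
                                      
                                      
                                      
                                      
                                      
                                      
  ┏━━━━━━━━━━━━━━━━━━━━━━━━━━━━━━━━━━━
  ┃┏━━━━━━━━━━━━━━━━━━━━━━━━━━━━━━┓   
  ┠┃ FormWidget                   ┃───
  ┃┠──────────────────────────────┨   
  ┃┃> Active:     [ ]             ┃   
  ┃┃  Name:       [              ]┃   
  ┃┃  Notes:      [              ]┃   
  ┃┃  Company:    [              ]┃   
  ┃┃  Address:    [              ]┃   
  ┃┃  Plan:       ( ) Free  (●) Pr┃   


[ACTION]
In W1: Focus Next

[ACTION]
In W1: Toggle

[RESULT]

                                      
                                      
                                      
                                      
                                      
                                      
                                      
                                      
                                      
                                      
                                      
  ┏━━━━━━━━━━━━━━━━━━━━━━━━━━━━━━━━━━━
  ┃┏━━━━━━━━━━━━━━━━━━━━━━━━━━━━━━┓   
  ┠┃ FormWidget                   ┃───
  ┃┠──────────────────────────────┨   
  ┃┃  Active:     [ ]             ┃   
  ┃┃> Name:       [              ]┃   
  ┃┃  Notes:      [              ]┃   
  ┃┃  Company:    [              ]┃   
  ┃┃  Address:    [              ]┃   
  ┃┃  Plan:       ( ) Free  (●) Pr┃   


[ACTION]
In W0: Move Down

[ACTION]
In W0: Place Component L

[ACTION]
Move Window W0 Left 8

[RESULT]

                                      
                                      
                                      
                                      
                                      
                                      
                                      
                                      
                                      
                                      
                                      
━━━━━━━━━━━━━━━━━━━━━━━━━━━━━━━━┓     
uit┏━━━━━━━━━━━━━━━━━━━━━━━━━━━━━━┓   
───┃ FormWidget                   ┃   
1 2┠──────────────────────────────┨   
   ┃  Active:     [ ]             ┃   
   ┃> Name:       [              ]┃   
]  ┃  Notes:      [              ]┃   
   ┃  Company:    [              ]┃   
   ┃  Address:    [              ]┃   
   ┃  Plan:       ( ) Free  (●) Pr┃   


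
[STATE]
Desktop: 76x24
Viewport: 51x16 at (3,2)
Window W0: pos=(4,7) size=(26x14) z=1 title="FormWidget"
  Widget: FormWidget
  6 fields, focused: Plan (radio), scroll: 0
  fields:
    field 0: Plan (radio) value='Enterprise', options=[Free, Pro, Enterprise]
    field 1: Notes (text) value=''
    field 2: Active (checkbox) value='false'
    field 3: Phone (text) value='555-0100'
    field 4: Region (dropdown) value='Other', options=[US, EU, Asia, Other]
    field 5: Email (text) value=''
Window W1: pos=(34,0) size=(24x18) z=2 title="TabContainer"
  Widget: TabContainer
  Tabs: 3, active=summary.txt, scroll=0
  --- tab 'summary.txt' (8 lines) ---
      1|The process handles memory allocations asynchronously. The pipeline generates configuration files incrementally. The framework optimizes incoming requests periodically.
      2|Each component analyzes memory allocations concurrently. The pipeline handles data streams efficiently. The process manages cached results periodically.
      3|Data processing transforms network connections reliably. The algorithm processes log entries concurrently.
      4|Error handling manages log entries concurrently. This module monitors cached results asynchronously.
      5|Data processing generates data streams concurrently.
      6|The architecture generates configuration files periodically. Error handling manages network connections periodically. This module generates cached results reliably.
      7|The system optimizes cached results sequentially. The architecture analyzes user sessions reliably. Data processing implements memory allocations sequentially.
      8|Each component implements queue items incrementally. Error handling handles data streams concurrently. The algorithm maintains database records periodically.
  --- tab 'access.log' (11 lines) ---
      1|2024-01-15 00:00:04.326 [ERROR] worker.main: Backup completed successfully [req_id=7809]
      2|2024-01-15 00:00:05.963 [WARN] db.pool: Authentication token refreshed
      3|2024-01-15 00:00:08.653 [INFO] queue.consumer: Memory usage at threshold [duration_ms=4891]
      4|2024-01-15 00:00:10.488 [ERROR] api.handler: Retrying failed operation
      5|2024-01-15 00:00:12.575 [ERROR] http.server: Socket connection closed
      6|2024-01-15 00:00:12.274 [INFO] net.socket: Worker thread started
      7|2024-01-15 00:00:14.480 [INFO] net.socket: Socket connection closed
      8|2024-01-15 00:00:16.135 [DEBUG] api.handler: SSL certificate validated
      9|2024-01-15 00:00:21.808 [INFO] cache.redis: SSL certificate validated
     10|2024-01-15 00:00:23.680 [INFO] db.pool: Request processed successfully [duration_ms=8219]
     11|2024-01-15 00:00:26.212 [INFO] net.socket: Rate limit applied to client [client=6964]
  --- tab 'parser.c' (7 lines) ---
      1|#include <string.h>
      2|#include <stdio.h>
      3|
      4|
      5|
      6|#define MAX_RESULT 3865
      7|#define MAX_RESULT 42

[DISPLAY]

                               ┠───────────────────
                               ┃[summary.txt]│ acce
                               ┃───────────────────
                               ┃The process handles
                               ┃Each component anal
 ┏━━━━━━━━━━━━━━━━━━━━━━━━┓    ┃Data processing tra
 ┃ FormWidget             ┃    ┃Error handling mana
 ┠────────────────────────┨    ┃Data processing gen
 ┃> Plan:       ( ) Free  ┃    ┃The architecture ge
 ┃  Notes:      [        ]┃    ┃The system optimize
 ┃  Active:     [ ]       ┃    ┃Each component impl
 ┃  Phone:      [555-0100]┃    ┃                   
 ┃  Region:     [Other  ▼]┃    ┃                   
 ┃  Email:      [        ]┃    ┃                   
 ┃                        ┃    ┃                   
 ┃                        ┃    ┗━━━━━━━━━━━━━━━━━━━


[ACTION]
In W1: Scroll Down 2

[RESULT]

                               ┠───────────────────
                               ┃[summary.txt]│ acce
                               ┃───────────────────
                               ┃Data processing tra
                               ┃Error handling mana
 ┏━━━━━━━━━━━━━━━━━━━━━━━━┓    ┃Data processing gen
 ┃ FormWidget             ┃    ┃The architecture ge
 ┠────────────────────────┨    ┃The system optimize
 ┃> Plan:       ( ) Free  ┃    ┃Each component impl
 ┃  Notes:      [        ]┃    ┃                   
 ┃  Active:     [ ]       ┃    ┃                   
 ┃  Phone:      [555-0100]┃    ┃                   
 ┃  Region:     [Other  ▼]┃    ┃                   
 ┃  Email:      [        ]┃    ┃                   
 ┃                        ┃    ┃                   
 ┃                        ┃    ┗━━━━━━━━━━━━━━━━━━━


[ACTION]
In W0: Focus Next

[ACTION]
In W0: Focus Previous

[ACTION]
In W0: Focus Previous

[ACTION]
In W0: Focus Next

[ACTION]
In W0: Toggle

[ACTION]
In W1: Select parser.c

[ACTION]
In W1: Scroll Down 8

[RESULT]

                               ┠───────────────────
                               ┃ summary.txt │ acce
                               ┃───────────────────
                               ┃#define MAX_RESULT 
                               ┃                   
 ┏━━━━━━━━━━━━━━━━━━━━━━━━┓    ┃                   
 ┃ FormWidget             ┃    ┃                   
 ┠────────────────────────┨    ┃                   
 ┃> Plan:       ( ) Free  ┃    ┃                   
 ┃  Notes:      [        ]┃    ┃                   
 ┃  Active:     [ ]       ┃    ┃                   
 ┃  Phone:      [555-0100]┃    ┃                   
 ┃  Region:     [Other  ▼]┃    ┃                   
 ┃  Email:      [        ]┃    ┃                   
 ┃                        ┃    ┃                   
 ┃                        ┃    ┗━━━━━━━━━━━━━━━━━━━


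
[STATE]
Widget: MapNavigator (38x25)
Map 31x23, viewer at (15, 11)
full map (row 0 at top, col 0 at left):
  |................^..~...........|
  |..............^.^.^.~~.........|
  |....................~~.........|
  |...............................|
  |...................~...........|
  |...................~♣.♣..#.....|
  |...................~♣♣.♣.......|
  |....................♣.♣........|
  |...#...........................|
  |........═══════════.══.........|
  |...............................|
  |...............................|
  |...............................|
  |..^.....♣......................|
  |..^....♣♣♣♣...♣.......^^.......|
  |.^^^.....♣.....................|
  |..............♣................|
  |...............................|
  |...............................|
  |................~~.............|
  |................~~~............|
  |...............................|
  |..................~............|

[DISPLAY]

                                      
    ................^..~...........   
    ..............^.^.^.~~.........   
    ....................~~.........   
    ...............................   
    ...................~...........   
    ...................~♣.♣..#.....   
    ...................~♣♣.♣.......   
    ....................♣.♣........   
    ...#...........................   
    ........═══════════.══.........   
    ...............................   
    ...............@...............   
    ...............................   
    ..^.....♣......................   
    ..^....♣♣♣♣...♣.......^^.......   
    .^^^.....♣.....................   
    ..............♣................   
    ...............................   
    ...............................   
    ................~~.............   
    ................~~~............   
    ...............................   
    ..................~............   
                                      


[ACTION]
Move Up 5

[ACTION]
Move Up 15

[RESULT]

                                      
                                      
                                      
                                      
                                      
                                      
                                      
                                      
                                      
                                      
                                      
                                      
    ...............@^..~...........   
    ..............^.^.^.~~.........   
    ....................~~.........   
    ...............................   
    ...................~...........   
    ...................~♣.♣..#.....   
    ...................~♣♣.♣.......   
    ....................♣.♣........   
    ...#...........................   
    ........═══════════.══.........   
    ...............................   
    ...............................   
    ...............................   


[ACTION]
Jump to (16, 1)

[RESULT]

                                      
                                      
                                      
                                      
                                      
                                      
                                      
                                      
                                      
                                      
                                      
   ................^..~...........    
   ..............^.@.^.~~.........    
   ....................~~.........    
   ...............................    
   ...................~...........    
   ...................~♣.♣..#.....    
   ...................~♣♣.♣.......    
   ....................♣.♣........    
   ...#...........................    
   ........═══════════.══.........    
   ...............................    
   ...............................    
   ...............................    
   ..^.....♣......................    


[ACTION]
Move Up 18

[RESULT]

                                      
                                      
                                      
                                      
                                      
                                      
                                      
                                      
                                      
                                      
                                      
                                      
   ................@..~...........    
   ..............^.^.^.~~.........    
   ....................~~.........    
   ...............................    
   ...................~...........    
   ...................~♣.♣..#.....    
   ...................~♣♣.♣.......    
   ....................♣.♣........    
   ...#...........................    
   ........═══════════.══.........    
   ...............................    
   ...............................    
   ...............................    


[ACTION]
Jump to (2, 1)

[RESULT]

                                      
                                      
                                      
                                      
                                      
                                      
                                      
                                      
                                      
                                      
                                      
                 ................^..~.
                 ..@...........^.^.^.~
                 ....................~
                 .....................
                 ...................~.
                 ...................~♣
                 ...................~♣
                 ....................♣
                 ...#.................
                 ........═══════════.═
                 .....................
                 .....................
                 .....................
                 ..^.....♣............


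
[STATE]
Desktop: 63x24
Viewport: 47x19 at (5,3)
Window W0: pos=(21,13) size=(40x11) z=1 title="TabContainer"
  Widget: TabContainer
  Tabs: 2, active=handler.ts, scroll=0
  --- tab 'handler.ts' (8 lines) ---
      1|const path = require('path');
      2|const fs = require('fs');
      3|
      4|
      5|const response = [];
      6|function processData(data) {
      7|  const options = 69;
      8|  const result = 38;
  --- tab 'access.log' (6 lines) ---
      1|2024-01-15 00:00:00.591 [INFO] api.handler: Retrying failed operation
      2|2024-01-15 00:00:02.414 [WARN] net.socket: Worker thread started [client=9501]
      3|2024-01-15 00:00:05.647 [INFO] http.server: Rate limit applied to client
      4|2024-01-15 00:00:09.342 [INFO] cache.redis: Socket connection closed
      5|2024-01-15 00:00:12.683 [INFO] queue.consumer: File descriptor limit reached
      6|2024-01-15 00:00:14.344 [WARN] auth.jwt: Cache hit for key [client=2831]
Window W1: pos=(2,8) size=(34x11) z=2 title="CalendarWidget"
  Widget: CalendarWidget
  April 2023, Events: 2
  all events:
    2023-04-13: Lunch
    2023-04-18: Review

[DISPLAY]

                                               
                                               
                                               
                                               
                                               
━━━━━━━━━━━━━━━━━━━━━━━━━━━━━━┓                
alendarWidget                 ┃                
──────────────────────────────┨                
         April 2023           ┃                
 Tu We Th Fr Sa Su            ┃                
              1  2            ┃━━━━━━━━━━━━━━━━
  4  5  6  7  8  9            ┃                
 11 12 13* 14 15 16           ┃────────────────
 18* 19 20 21 22 23           ┃access.log      
 25 26 27 28 29 30            ┃────────────────
━━━━━━━━━━━━━━━━━━━━━━━━━━━━━━┛equire('path'); 
                ┃const fs = require('fs');     
                ┃                              
                ┃                              


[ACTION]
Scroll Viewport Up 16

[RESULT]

                                               
                                               
                                               
                                               
                                               
                                               
                                               
                                               
━━━━━━━━━━━━━━━━━━━━━━━━━━━━━━┓                
alendarWidget                 ┃                
──────────────────────────────┨                
         April 2023           ┃                
 Tu We Th Fr Sa Su            ┃                
              1  2            ┃━━━━━━━━━━━━━━━━
  4  5  6  7  8  9            ┃                
 11 12 13* 14 15 16           ┃────────────────
 18* 19 20 21 22 23           ┃access.log      
 25 26 27 28 29 30            ┃────────────────
━━━━━━━━━━━━━━━━━━━━━━━━━━━━━━┛equire('path'); 


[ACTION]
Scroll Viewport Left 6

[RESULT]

                                               
                                               
                                               
                                               
                                               
                                               
                                               
                                               
  ┏━━━━━━━━━━━━━━━━━━━━━━━━━━━━━━━━┓           
  ┃ CalendarWidget                 ┃           
  ┠────────────────────────────────┨           
  ┃           April 2023           ┃           
  ┃Mo Tu We Th Fr Sa Su            ┃           
  ┃                1  2            ┃━━━━━━━━━━━
  ┃ 3  4  5  6  7  8  9            ┃           
  ┃10 11 12 13* 14 15 16           ┃───────────
  ┃17 18* 19 20 21 22 23           ┃access.log 
  ┃24 25 26 27 28 29 30            ┃───────────
  ┗━━━━━━━━━━━━━━━━━━━━━━━━━━━━━━━━┛equire('pat


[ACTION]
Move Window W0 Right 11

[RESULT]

                                               
                                               
                                               
                                               
                                               
                                               
                                               
                                               
  ┏━━━━━━━━━━━━━━━━━━━━━━━━━━━━━━━━┓           
  ┃ CalendarWidget                 ┃           
  ┠────────────────────────────────┨           
  ┃           April 2023           ┃           
  ┃Mo Tu We Th Fr Sa Su            ┃           
  ┃                1  2            ┃━━━━━━━━━━━
  ┃ 3  4  5  6  7  8  9            ┃r          
  ┃10 11 12 13* 14 15 16           ┃───────────
  ┃17 18* 19 20 21 22 23           ┃│ access.lo
  ┃24 25 26 27 28 29 30            ┃───────────
  ┗━━━━━━━━━━━━━━━━━━━━━━━━━━━━━━━━┛ require('p


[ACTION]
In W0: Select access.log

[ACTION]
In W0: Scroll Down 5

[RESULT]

                                               
                                               
                                               
                                               
                                               
                                               
                                               
                                               
  ┏━━━━━━━━━━━━━━━━━━━━━━━━━━━━━━━━┓           
  ┃ CalendarWidget                 ┃           
  ┠────────────────────────────────┨           
  ┃           April 2023           ┃           
  ┃Mo Tu We Th Fr Sa Su            ┃           
  ┃                1  2            ┃━━━━━━━━━━━
  ┃ 3  4  5  6  7  8  9            ┃r          
  ┃10 11 12 13* 14 15 16           ┃───────────
  ┃17 18* 19 20 21 22 23           ┃│[access.lo
  ┃24 25 26 27 28 29 30            ┃───────────
  ┗━━━━━━━━━━━━━━━━━━━━━━━━━━━━━━━━┛0:00:14.344


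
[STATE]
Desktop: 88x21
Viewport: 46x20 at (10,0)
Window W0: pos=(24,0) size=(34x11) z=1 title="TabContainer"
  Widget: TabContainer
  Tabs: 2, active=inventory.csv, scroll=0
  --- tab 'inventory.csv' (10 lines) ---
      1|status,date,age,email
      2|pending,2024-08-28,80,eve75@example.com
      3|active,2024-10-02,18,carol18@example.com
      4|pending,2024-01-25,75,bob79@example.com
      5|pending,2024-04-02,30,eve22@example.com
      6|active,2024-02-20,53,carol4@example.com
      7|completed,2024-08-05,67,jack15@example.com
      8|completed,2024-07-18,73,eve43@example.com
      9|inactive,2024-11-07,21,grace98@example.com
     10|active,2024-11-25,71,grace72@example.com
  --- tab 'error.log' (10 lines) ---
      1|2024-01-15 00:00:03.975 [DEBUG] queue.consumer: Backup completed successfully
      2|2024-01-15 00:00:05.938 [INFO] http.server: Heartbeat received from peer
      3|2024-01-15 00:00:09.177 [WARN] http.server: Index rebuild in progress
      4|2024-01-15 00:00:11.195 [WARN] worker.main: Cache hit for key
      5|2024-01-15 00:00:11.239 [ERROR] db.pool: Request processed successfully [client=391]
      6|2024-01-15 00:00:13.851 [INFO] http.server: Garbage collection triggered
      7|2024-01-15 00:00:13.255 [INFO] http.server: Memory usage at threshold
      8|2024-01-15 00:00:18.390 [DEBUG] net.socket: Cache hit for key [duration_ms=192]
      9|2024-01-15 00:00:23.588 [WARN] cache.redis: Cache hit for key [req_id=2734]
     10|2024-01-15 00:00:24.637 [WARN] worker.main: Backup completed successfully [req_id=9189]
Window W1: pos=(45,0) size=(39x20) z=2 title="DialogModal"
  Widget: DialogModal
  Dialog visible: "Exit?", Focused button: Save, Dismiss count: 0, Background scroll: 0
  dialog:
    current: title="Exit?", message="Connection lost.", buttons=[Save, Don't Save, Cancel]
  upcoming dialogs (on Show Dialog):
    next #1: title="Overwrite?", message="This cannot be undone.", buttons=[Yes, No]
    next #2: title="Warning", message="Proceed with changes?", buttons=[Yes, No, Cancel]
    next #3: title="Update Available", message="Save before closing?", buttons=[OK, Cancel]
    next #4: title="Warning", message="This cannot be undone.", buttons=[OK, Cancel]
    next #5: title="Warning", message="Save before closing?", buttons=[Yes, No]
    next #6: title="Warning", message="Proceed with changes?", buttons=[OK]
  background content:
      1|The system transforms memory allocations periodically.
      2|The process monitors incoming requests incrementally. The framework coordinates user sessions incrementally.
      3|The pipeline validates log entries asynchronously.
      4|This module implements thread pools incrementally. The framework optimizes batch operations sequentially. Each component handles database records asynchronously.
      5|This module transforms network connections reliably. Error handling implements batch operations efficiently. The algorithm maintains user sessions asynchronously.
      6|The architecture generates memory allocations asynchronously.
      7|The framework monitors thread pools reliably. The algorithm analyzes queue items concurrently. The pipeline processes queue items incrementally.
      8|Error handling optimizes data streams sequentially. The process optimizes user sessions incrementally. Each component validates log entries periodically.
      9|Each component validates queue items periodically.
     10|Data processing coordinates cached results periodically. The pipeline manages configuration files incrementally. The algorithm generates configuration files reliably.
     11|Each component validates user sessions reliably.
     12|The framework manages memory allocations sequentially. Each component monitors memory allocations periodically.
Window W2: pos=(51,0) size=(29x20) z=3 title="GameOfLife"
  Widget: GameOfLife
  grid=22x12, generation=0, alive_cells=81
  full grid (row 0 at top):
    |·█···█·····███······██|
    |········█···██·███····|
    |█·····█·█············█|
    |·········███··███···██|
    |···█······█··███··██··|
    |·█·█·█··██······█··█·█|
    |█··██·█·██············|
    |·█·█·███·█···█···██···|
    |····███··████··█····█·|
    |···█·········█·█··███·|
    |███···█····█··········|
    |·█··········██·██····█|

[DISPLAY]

              ┏━━━━━━━━━━━━━━━━━━━━┏━━━━━┏━━━━
              ┃ TabContainer       ┃ Dial┃ Gam
              ┠────────────────────┠─────┠────
              ┃[inventory.csv]│ err┃The s┃Gen:
              ┃────────────────────┃The p┃·█··
              ┃status,date,age,emai┃The p┃····
              ┃pending,2024-08-28,8┃This ┃█···
              ┃active,2024-10-02,18┃This ┃····
              ┃pending,2024-01-25,7┃Th┌──┃···█
              ┃pending,2024-04-02,3┃Th│  ┃·█·█
              ┗━━━━━━━━━━━━━━━━━━━━┃Er│  ┃█··█
                                   ┃Ea│ [┃·█·█
                                   ┃Da└──┃····
                                   ┃Each ┃···█
                                   ┃The f┃███·
                                   ┃     ┃·█··
                                   ┃     ┃    
                                   ┃     ┃    
                                   ┃     ┃    
                                   ┗━━━━━┗━━━━


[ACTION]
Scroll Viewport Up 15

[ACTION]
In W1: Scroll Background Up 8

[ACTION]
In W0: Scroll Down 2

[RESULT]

              ┏━━━━━━━━━━━━━━━━━━━━┏━━━━━┏━━━━
              ┃ TabContainer       ┃ Dial┃ Gam
              ┠────────────────────┠─────┠────
              ┃[inventory.csv]│ err┃The s┃Gen:
              ┃────────────────────┃The p┃·█··
              ┃active,2024-10-02,18┃The p┃····
              ┃pending,2024-01-25,7┃This ┃█···
              ┃pending,2024-04-02,3┃This ┃····
              ┃active,2024-02-20,53┃Th┌──┃···█
              ┃completed,2024-08-05┃Th│  ┃·█·█
              ┗━━━━━━━━━━━━━━━━━━━━┃Er│  ┃█··█
                                   ┃Ea│ [┃·█·█
                                   ┃Da└──┃····
                                   ┃Each ┃···█
                                   ┃The f┃███·
                                   ┃     ┃·█··
                                   ┃     ┃    
                                   ┃     ┃    
                                   ┃     ┃    
                                   ┗━━━━━┗━━━━


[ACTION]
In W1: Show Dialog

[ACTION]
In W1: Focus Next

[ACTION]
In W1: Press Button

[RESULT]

              ┏━━━━━━━━━━━━━━━━━━━━┏━━━━━┏━━━━
              ┃ TabContainer       ┃ Dial┃ Gam
              ┠────────────────────┠─────┠────
              ┃[inventory.csv]│ err┃The s┃Gen:
              ┃────────────────────┃The p┃·█··
              ┃active,2024-10-02,18┃The p┃····
              ┃pending,2024-01-25,7┃This ┃█···
              ┃pending,2024-04-02,3┃This ┃····
              ┃active,2024-02-20,53┃The a┃···█
              ┃completed,2024-08-05┃The f┃·█·█
              ┗━━━━━━━━━━━━━━━━━━━━┃Error┃█··█
                                   ┃Each ┃·█·█
                                   ┃Data ┃····
                                   ┃Each ┃···█
                                   ┃The f┃███·
                                   ┃     ┃·█··
                                   ┃     ┃    
                                   ┃     ┃    
                                   ┃     ┃    
                                   ┗━━━━━┗━━━━


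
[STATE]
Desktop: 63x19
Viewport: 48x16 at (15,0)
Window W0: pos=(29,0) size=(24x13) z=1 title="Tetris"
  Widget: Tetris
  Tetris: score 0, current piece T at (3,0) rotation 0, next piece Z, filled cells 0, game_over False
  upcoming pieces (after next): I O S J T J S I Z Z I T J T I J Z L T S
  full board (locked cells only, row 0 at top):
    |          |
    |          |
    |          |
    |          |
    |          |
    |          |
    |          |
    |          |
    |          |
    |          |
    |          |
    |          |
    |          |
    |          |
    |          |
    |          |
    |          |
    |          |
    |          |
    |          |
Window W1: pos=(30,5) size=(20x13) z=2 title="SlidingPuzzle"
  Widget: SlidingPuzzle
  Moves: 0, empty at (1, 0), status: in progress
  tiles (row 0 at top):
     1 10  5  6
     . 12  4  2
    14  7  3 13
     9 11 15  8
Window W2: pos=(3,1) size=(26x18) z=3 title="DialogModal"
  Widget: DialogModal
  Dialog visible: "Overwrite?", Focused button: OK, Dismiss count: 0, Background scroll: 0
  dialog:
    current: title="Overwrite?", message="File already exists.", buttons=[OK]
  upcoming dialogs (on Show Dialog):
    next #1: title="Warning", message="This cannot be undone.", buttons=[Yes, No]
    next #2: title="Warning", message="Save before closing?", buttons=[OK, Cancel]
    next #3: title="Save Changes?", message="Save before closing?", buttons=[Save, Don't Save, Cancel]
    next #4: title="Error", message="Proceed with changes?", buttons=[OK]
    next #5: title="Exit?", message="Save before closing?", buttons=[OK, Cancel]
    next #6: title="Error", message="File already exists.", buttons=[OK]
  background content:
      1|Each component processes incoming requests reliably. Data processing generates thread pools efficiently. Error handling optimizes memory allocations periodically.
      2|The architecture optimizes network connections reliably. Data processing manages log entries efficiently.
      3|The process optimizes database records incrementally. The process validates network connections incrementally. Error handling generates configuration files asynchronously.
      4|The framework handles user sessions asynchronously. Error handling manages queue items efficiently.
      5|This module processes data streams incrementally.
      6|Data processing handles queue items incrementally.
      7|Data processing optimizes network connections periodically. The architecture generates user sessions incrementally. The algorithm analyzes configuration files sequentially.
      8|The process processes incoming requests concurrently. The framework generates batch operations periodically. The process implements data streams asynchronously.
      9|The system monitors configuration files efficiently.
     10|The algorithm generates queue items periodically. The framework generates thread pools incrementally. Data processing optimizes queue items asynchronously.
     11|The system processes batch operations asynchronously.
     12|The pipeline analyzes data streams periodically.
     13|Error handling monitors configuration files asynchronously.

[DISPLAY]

              ┏━━━━━━━━━━━━━━━━━━━━━━┓          
━━━━━━━━━━━━━┓┃ Tetris               ┃          
l            ┃┠──────────────────────┨          
─────────────┨┃          │Next:      ┃          
ent processes┃┃          │▓▓         ┃          
cture optimiz┃┃┏━━━━━━━━━━━━━━━━━━┓  ┃          
 optimizes da┃┃┃ SlidingPuzzle    ┃  ┃          
rk handles us┃┃┠──────────────────┨  ┃          
──────────┐da┃┃┃┌────┬────┬────┬──┃  ┃          
write?    │s ┃┃┃│  1 │ 10 │  5 │  ┃  ┃          
eady exist│ze┃┃┃├────┼────┼────┼──┃  ┃          
OK]       │in┃┃┃│    │ 12 │  4 │  ┃  ┃          
──────────┘nf┃┗┃├────┼────┼────┼──┃━━┛          
hm generates ┃ ┃│ 14 │  7 │  3 │ 1┃             
processes bat┃ ┃├────┼────┼────┼──┃             
e analyzes da┃ ┃│  9 │ 11 │ 15 │  ┃             


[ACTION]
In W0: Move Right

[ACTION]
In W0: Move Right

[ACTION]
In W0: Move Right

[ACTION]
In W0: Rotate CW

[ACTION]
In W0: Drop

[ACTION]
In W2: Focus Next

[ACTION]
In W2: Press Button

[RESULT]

              ┏━━━━━━━━━━━━━━━━━━━━━━┓          
━━━━━━━━━━━━━┓┃ Tetris               ┃          
l            ┃┠──────────────────────┨          
─────────────┨┃          │Next:      ┃          
ent processes┃┃          │▓▓         ┃          
cture optimiz┃┃┏━━━━━━━━━━━━━━━━━━┓  ┃          
 optimizes da┃┃┃ SlidingPuzzle    ┃  ┃          
rk handles us┃┃┠──────────────────┨  ┃          
 processes da┃┃┃┌────┬────┬────┬──┃  ┃          
sing handles ┃┃┃│  1 │ 10 │  5 │  ┃  ┃          
sing optimize┃┃┃├────┼────┼────┼──┃  ┃          
 processes in┃┃┃│    │ 12 │  4 │  ┃  ┃          
monitors conf┃┗┃├────┼────┼────┼──┃━━┛          
hm generates ┃ ┃│ 14 │  7 │  3 │ 1┃             
processes bat┃ ┃├────┼────┼────┼──┃             
e analyzes da┃ ┃│  9 │ 11 │ 15 │  ┃             


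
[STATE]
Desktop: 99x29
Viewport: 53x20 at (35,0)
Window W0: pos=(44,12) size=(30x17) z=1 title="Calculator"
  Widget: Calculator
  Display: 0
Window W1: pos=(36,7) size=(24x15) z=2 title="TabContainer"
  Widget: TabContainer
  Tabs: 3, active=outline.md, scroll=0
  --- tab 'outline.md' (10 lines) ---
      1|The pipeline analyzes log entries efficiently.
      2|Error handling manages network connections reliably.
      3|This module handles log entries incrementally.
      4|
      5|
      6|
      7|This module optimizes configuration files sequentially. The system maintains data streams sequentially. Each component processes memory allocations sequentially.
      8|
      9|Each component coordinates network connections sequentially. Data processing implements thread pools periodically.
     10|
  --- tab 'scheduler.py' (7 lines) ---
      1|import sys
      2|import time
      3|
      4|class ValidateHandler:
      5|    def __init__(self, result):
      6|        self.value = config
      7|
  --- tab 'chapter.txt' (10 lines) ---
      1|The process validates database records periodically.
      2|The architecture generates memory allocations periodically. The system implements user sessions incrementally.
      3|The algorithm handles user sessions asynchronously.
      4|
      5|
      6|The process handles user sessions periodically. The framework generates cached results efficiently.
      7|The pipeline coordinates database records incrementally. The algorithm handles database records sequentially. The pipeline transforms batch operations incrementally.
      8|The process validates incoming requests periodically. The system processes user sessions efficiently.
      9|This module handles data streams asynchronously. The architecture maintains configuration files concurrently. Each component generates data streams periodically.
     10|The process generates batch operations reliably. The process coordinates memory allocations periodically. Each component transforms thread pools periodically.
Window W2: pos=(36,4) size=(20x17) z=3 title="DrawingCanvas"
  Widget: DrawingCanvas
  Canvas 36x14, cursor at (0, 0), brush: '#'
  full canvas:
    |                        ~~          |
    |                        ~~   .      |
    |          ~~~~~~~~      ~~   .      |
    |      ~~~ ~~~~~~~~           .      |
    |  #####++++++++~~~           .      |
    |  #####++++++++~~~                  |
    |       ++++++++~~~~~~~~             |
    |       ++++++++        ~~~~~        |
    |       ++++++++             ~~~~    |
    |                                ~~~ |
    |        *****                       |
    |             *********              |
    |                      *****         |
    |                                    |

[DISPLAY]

                                                     
                                                     
                                                     
                                                     
 ┏━━━━━━━━━━━━━━━━━━┓                                
 ┃ DrawingCanvas    ┃                                
 ┠──────────────────┨                                
 ┃+                 ┃━━━┓                            
 ┃                  ┃   ┃                            
 ┃          ~~~~~~~~┃───┨                            
 ┃      ~~~ ~~~~~~~~┃ule┃                            
 ┃  #####++++++++~~~┃───┃                            
 ┃  #####++++++++~~~┃es ┃━━━━━━━━━━━━━┓              
 ┃       ++++++++~~~┃ges┃             ┃              
 ┃       ++++++++   ┃ lo┃─────────────┨              
 ┃       ++++++++   ┃   ┃            0┃              
 ┃                  ┃   ┃─┐           ┃              
 ┃        *****     ┃   ┃ │           ┃              
 ┃             *****┃es ┃─┤           ┃              
 ┃                  ┃   ┃ │           ┃              


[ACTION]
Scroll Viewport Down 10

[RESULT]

 ┃          ~~~~~~~~┃───┨                            
 ┃      ~~~ ~~~~~~~~┃ule┃                            
 ┃  #####++++++++~~~┃───┃                            
 ┃  #####++++++++~~~┃es ┃━━━━━━━━━━━━━┓              
 ┃       ++++++++~~~┃ges┃             ┃              
 ┃       ++++++++   ┃ lo┃─────────────┨              
 ┃       ++++++++   ┃   ┃            0┃              
 ┃                  ┃   ┃─┐           ┃              
 ┃        *****     ┃   ┃ │           ┃              
 ┃             *****┃es ┃─┤           ┃              
 ┃                  ┃   ┃ │           ┃              
 ┗━━━━━━━━━━━━━━━━━━┛din┃─┤           ┃              
 ┗━━━━━━━━━━━━━━━━━━━━━━┛ │           ┃              
         ┃├───┼───┼───┼───┤           ┃              
         ┃│ 0 │ . │ = │ + │           ┃              
         ┃├───┼───┼───┼───┤           ┃              
         ┃│ C │ MC│ MR│ M+│           ┃              
         ┃└───┴───┴───┴───┘           ┃              
         ┃                            ┃              
         ┗━━━━━━━━━━━━━━━━━━━━━━━━━━━━┛              


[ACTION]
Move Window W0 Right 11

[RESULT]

 ┃          ~~~~~~~~┃───┨                            
 ┃      ~~~ ~~~~~~~~┃ule┃                            
 ┃  #####++++++++~~~┃───┃                            
 ┃  #####++++++++~~~┃es ┃━━━━━━━━━━━━━━━━━━━━━━━━┓   
 ┃       ++++++++~~~┃ges┃culator                 ┃   
 ┃       ++++++++   ┃ lo┃────────────────────────┨   
 ┃       ++++++++   ┃   ┃                       0┃   
 ┃                  ┃   ┃┬───┬───┬───┐           ┃   
 ┃        *****     ┃   ┃│ 8 │ 9 │ ÷ │           ┃   
 ┃             *****┃es ┃┼───┼───┼───┤           ┃   
 ┃                  ┃   ┃│ 5 │ 6 │ × │           ┃   
 ┗━━━━━━━━━━━━━━━━━━┛din┃┼───┼───┼───┤           ┃   
 ┗━━━━━━━━━━━━━━━━━━━━━━┛│ 2 │ 3 │ - │           ┃   
                    ┃├───┼───┼───┼───┤           ┃   
                    ┃│ 0 │ . │ = │ + │           ┃   
                    ┃├───┼───┼───┼───┤           ┃   
                    ┃│ C │ MC│ MR│ M+│           ┃   
                    ┃└───┴───┴───┴───┘           ┃   
                    ┃                            ┃   
                    ┗━━━━━━━━━━━━━━━━━━━━━━━━━━━━┛   


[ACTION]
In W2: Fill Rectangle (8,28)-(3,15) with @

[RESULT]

 ┃          ~~~~~~~~┃───┨                            
 ┃      ~~~ ~~~~~@@@┃ule┃                            
 ┃  #####++++++++@@@┃───┃                            
 ┃  #####++++++++@@@┃es ┃━━━━━━━━━━━━━━━━━━━━━━━━┓   
 ┃       ++++++++@@@┃ges┃culator                 ┃   
 ┃       ++++++++@@@┃ lo┃────────────────────────┨   
 ┃       ++++++++@@@┃   ┃                       0┃   
 ┃                  ┃   ┃┬───┬───┬───┐           ┃   
 ┃        *****     ┃   ┃│ 8 │ 9 │ ÷ │           ┃   
 ┃             *****┃es ┃┼───┼───┼───┤           ┃   
 ┃                  ┃   ┃│ 5 │ 6 │ × │           ┃   
 ┗━━━━━━━━━━━━━━━━━━┛din┃┼───┼───┼───┤           ┃   
 ┗━━━━━━━━━━━━━━━━━━━━━━┛│ 2 │ 3 │ - │           ┃   
                    ┃├───┼───┼───┼───┤           ┃   
                    ┃│ 0 │ . │ = │ + │           ┃   
                    ┃├───┼───┼───┼───┤           ┃   
                    ┃│ C │ MC│ MR│ M+│           ┃   
                    ┃└───┴───┴───┴───┘           ┃   
                    ┃                            ┃   
                    ┗━━━━━━━━━━━━━━━━━━━━━━━━━━━━┛   
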